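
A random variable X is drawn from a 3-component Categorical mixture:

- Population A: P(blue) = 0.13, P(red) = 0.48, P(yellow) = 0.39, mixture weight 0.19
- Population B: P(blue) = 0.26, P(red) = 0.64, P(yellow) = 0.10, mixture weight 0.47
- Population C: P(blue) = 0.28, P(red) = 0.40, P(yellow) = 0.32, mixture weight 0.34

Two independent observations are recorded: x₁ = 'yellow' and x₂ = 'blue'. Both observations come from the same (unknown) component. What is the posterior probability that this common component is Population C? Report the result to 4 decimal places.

0.5823

Posterior ∝ prior × likelihood, so P(k | x) ∝ π_k f_k(x); normalise over all components.
Since both observations come from the same component, the likelihood for component k is f_k(x₁)·f_k(x₂).
  L_A = [P(yellow | comp) = 0.39] × [0.13] = 0.0507
  L_B = [P(yellow | comp) = 0.10] × [0.26] = 0.026
  L_C = [P(yellow | comp) = 0.32] × [0.28] = 0.0896
Unnormalised posteriors:
  π_A·L_A = 0.19 × 0.0507 = 0.009633
  π_B·L_B = 0.47 × 0.026 = 0.01222
  π_C·L_C = 0.34 × 0.0896 = 0.030464
Normaliser: 0.009633 + 0.01222 + 0.030464 = 0.052317
So the posterior for Population C is 0.030464 / 0.052317 ≈ 0.5823.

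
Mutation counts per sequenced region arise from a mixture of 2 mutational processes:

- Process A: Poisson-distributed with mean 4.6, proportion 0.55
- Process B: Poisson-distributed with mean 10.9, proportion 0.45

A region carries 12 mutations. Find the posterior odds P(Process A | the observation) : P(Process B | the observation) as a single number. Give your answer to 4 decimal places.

Posterior odds = (P(Z=i) f_i(x)) / (P(Z=j) f_j(x)); the normalising sum cancels.
Evaluate each component's likelihood at the observed value:
  L_A = e^(−4.6)·4.6^12/12! = 0.00188366
  L_B = e^(−10.9)·10.9^12/12! = 0.108385
0.00103601 / 0.0487735 ≈ 0.0212

0.0212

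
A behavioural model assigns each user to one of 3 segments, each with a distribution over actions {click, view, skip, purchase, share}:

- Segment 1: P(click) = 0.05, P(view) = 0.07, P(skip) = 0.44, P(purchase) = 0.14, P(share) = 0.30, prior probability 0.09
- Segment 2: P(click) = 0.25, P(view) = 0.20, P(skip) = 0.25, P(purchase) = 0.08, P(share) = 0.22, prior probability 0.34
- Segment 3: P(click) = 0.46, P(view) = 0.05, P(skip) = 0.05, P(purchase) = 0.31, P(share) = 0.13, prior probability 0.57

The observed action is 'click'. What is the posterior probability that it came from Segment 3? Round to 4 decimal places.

Posterior ∝ prior × likelihood, so P(k | x) ∝ P(Z=k) f_k(x); normalise over all components.
Evaluate each component's likelihood at the observed value:
  L_1 = P(click | comp) = 0.05
  L_2 = P(click | comp) = 0.25
  L_3 = P(click | comp) = 0.46
Prior × likelihood for each component:
  P(Z=1)·L_1 = 0.09 × 0.05 = 0.0045
  P(Z=2)·L_2 = 0.34 × 0.25 = 0.085
  P(Z=3)·L_3 = 0.57 × 0.46 = 0.2622
Normaliser: 0.0045 + 0.085 + 0.2622 = 0.3517
P(Segment 3 | x) ≈ 0.7455

0.7455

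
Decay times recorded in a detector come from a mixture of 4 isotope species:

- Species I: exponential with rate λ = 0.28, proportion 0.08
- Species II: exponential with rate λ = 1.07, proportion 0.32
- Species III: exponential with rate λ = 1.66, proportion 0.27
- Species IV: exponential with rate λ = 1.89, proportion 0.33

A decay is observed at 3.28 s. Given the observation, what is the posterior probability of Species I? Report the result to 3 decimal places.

0.399

The responsibility of component k is P(Z=k) f_k(x) divided by Σ_j P(Z=j) f_j(x).
Exponential densities:
  f_I = 0.28·e^(−0.28·3.28) = 0.28·e^(−0.9184) = 0.111764
  f_II = 1.07·e^(−1.07·3.28) = 1.07·e^(−3.5096) = 0.0320025
  f_III = 1.66·e^(−1.66·3.28) = 1.66·e^(−5.4448) = 0.00716905
  f_IV = 1.89·e^(−1.89·3.28) = 1.89·e^(−6.1992) = 0.00383869
Unnormalised posteriors:
  P(Z=I)·f_I = 0.08 × 0.111764 = 0.00894112
  P(Z=II)·f_II = 0.32 × 0.0320025 = 0.0102408
  P(Z=III)·f_III = 0.27 × 0.00716905 = 0.00193564
  P(Z=IV)·f_IV = 0.33 × 0.00383869 = 0.00126677
Sum: 0.00894112 + 0.0102408 + 0.00193564 + 0.00126677 = 0.0223843
Responsibility of Species I: 0.00894112 / 0.0223843 ≈ 0.399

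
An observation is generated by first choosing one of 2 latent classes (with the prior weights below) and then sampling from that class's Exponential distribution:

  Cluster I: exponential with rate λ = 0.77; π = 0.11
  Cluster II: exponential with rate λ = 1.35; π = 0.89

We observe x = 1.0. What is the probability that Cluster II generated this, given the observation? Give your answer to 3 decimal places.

0.888

Apply Bayes' rule: the posterior for each component is proportional to its prior times its likelihood at x.
Component likelihoods at x = 1.0:
  L_I = 0.77·e^(−0.77·1.0) = 0.77·e^(−0.7700) = 0.35652
  L_II = 1.35·e^(−1.35·1.0) = 1.35·e^(−1.3500) = 0.349974
Weight by the priors:
  P(Z=I)·L_I = 0.11 × 0.35652 = 0.0392172
  P(Z=II)·L_II = 0.89 × 0.349974 = 0.311477
Denominator: 0.0392172 + 0.311477 = 0.350694
So the posterior for Cluster II is 0.311477 / 0.350694 ≈ 0.888.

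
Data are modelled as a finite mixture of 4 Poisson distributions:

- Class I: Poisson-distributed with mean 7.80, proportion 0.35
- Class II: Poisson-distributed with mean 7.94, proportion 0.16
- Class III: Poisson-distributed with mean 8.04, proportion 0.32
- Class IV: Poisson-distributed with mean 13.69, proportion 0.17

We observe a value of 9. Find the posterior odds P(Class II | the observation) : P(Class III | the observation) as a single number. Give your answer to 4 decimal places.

0.4937

Since P(k|x) ∝ P(Z=k) f_k(x), the posterior odds are P(Z=i) f_i(x) / (P(Z=j) f_j(x)).
Component likelihoods at x = 9:
  f_I = e^(−7.80)·7.80^9/9! = 0.120668
  f_II = e^(−7.94)·7.94^9/9! = 0.123118
  f_III = e^(−8.04)·8.04^9/9! = 0.124685
  f_IV = e^(−13.69)·13.69^9/9! = 0.0527687
Odds = (0.16/0.32) × (0.123118/0.124685) = 0.5 × 0.987437 ≈ 0.4937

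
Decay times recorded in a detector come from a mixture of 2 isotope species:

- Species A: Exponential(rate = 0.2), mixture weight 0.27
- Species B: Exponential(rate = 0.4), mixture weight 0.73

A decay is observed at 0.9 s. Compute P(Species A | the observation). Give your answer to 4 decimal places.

Apply Bayes' rule: the posterior for each component is proportional to its prior times its likelihood at x.
Component likelihoods at x = 0.9 s:
  f_A = 0.167054
  f_B = 0.279071
Multiply by the mixture weights:
  π_A·f_A = 0.27 × 0.167054 = 0.0451046
  π_B·f_B = 0.73 × 0.279071 = 0.203721
Denominator: 0.0451046 + 0.203721 = 0.248826
So the posterior for Species A is 0.0451046 / 0.248826 ≈ 0.1813.

0.1813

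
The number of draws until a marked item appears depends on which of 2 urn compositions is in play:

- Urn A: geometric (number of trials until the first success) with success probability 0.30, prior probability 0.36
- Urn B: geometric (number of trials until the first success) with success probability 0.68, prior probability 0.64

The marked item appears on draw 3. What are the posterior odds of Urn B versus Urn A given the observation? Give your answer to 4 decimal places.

Since P(k|x) ∝ w_k f_k(x), the posterior odds are w_i f_i(x) / (w_j f_j(x)).
Geometric probabilities:
  f_A = 0.30·(1−0.30)^2 = 0.30·0.49 = 0.147
  f_B = 0.68·(1−0.68)^2 = 0.68·0.1024 = 0.069632
Posterior odds = (w_B·f_B) / (w_A·f_A) = (0.64·0.069632) / (0.36·0.147) = 0.0445645 / 0.05292 ≈ 0.8421

0.8421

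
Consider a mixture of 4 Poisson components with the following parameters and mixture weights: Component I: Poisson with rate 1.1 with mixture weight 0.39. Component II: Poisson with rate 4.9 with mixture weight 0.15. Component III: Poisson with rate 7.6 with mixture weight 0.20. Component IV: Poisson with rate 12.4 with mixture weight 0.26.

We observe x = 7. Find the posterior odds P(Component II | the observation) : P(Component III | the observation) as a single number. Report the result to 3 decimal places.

The posterior odds equal the prior odds times the likelihood ratio: (π_i/π_j)·(f_i(x)/f_j(x)).
Evaluate each component's likelihood at the observed value:
  L_I = 0.000128705
  L_II = 0.100207
  L_III = 0.145421
  L_IV = 0.0368358
Odds = (0.15/0.20) × (0.100207/0.145421) = 0.75 × 0.689085 ≈ 0.517

0.517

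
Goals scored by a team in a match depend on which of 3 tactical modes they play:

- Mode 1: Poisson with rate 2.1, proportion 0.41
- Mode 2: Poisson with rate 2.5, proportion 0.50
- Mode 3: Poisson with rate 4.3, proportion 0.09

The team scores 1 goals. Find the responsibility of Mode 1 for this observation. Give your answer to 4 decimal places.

The responsibility of component k is π_k f_k(x) divided by Σ_j π_j f_j(x).
Component likelihoods at x = 1 goals:
  f_1 = e^(−2.1)·2.1^1/1! = 0.257158
  f_2 = e^(−2.5)·2.5^1/1! = 0.205212
  f_3 = e^(−4.3)·4.3^1/1! = 0.0583448
Multiply by the mixture weights:
  π_1·f_1 = 0.41 × 0.257158 = 0.105435
  π_2·f_2 = 0.50 × 0.205212 = 0.102606
  π_3·f_3 = 0.09 × 0.0583448 = 0.00525103
Sum: 0.105435 + 0.102606 + 0.00525103 = 0.213292
P(Mode 1 | 1 goals) = 0.105435 / 0.213292 ≈ 0.4943

0.4943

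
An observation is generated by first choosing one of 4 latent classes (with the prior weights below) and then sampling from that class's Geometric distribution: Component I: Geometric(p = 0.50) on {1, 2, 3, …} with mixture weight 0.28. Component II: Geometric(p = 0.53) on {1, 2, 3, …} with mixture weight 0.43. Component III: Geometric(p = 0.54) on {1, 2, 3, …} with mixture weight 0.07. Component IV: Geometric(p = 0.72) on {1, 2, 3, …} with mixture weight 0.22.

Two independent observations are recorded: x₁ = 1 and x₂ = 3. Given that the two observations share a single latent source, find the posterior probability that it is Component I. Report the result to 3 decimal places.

Posterior ∝ prior × likelihood, so P(k | x) ∝ π_k f_k(x); normalise over all components.
Since both observations come from the same component, the likelihood for component k is f_k(x₁)·f_k(x₂).
  p_I = [0.5] × [0.125] = 0.0625
  p_II = [0.53] × [0.117077] = 0.0620508
  p_III = [0.54] × [0.114264] = 0.0617026
  p_IV = [0.72] × [0.056448] = 0.0406426
Multiply by the mixture weights:
  π_I·p_I = 0.28 × 0.0625 = 0.0175
  π_II·p_II = 0.43 × 0.0620508 = 0.0266818
  π_III·p_III = 0.07 × 0.0617026 = 0.00431918
  π_IV·p_IV = 0.22 × 0.0406426 = 0.00894136
Marginal: 0.0175 + 0.0266818 + 0.00431918 + 0.00894136 = 0.0574424
Responsibility of Component I: 0.0175 / 0.0574424 ≈ 0.305

0.305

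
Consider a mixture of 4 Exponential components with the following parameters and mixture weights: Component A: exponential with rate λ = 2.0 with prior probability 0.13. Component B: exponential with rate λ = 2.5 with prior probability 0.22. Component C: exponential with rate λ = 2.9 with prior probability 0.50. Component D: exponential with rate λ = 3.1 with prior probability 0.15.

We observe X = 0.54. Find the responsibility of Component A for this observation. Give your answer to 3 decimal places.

P(component k | x) = π_k·f_k(x) / marginal(x), where marginal(x) = Σ_j π_j·f_j(x).
Exponential densities:
  L_A = 2.0·e^(−2.0·0.54) = 2.0·e^(−1.0800) = 0.679191
  L_B = 2.5·e^(−2.5·0.54) = 2.5·e^(−1.3500) = 0.648101
  L_C = 2.9·e^(−2.9·0.54) = 2.9·e^(−1.5660) = 0.605749
  L_D = 3.1·e^(−3.1·0.54) = 3.1·e^(−1.6740) = 0.581236
Unnormalised posteriors:
  π_A·L_A = 0.13 × 0.679191 = 0.0882948
  π_B·L_B = 0.22 × 0.648101 = 0.142582
  π_C·L_C = 0.50 × 0.605749 = 0.302875
  π_D·L_D = 0.15 × 0.581236 = 0.0871854
Evidence: 0.0882948 + 0.142582 + 0.302875 + 0.0871854 = 0.620937
So the posterior for Component A is 0.0882948 / 0.620937 ≈ 0.142.

0.142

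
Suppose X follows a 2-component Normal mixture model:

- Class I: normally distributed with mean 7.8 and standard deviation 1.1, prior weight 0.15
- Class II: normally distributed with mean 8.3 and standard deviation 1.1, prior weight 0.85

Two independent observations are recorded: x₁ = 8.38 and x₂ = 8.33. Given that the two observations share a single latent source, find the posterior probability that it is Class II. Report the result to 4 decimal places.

P(component k | x) = P(Z=k)·f_k(x) / marginal(x), where marginal(x) = Σ_j P(Z=j)·f_j(x).
Since both observations come from the same component, the likelihood for component k is f_k(x₁)·f_k(x₂).
  L_I = [(1/(1.1·√(2π)))·exp(−(8.38−7.8)²/(2·1.1²)) = 0.362675·exp(-0.13901) = 0.315607] × [0.322929] = 0.101919
  L_II = [(1/(1.1·√(2π)))·exp(−(8.38−8.3)²/(2·1.1²)) = 0.362675·exp(-0.00264) = 0.361717] × [0.36254] = 0.131137
Multiply by the mixture weights:
  P(Z=I)·L_I = 0.15 × 0.101919 = 0.0152878
  P(Z=II)·L_II = 0.85 × 0.131137 = 0.111466
Evidence: 0.0152878 + 0.111466 = 0.126754
So the posterior for Class II is 0.111466 / 0.126754 ≈ 0.8794.

0.8794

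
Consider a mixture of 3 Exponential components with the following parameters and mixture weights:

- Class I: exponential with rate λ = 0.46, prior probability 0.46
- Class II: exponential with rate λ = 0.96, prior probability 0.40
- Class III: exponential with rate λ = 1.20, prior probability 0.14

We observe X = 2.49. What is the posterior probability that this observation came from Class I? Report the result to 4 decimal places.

0.6067

Posterior ∝ prior × likelihood, so P(k | x) ∝ π_k f_k(x); normalise over all components.
Evaluate each component's likelihood at the observed value:
  L_I = 0.46·e^(−0.46·2.49) = 0.46·e^(−1.1454) = 0.146324
  L_II = 0.96·e^(−0.96·2.49) = 0.96·e^(−2.3904) = 0.0879293
  L_III = 1.20·e^(−1.20·2.49) = 1.20·e^(−2.9880) = 0.0604657
Weight by the priors:
  π_I·L_I = 0.46 × 0.146324 = 0.0673093
  π_II·L_II = 0.40 × 0.0879293 = 0.0351717
  π_III·L_III = 0.14 × 0.0604657 = 0.0084652
Normaliser: 0.0673093 + 0.0351717 + 0.0084652 = 0.110946
P(Class I | x) ≈ 0.6067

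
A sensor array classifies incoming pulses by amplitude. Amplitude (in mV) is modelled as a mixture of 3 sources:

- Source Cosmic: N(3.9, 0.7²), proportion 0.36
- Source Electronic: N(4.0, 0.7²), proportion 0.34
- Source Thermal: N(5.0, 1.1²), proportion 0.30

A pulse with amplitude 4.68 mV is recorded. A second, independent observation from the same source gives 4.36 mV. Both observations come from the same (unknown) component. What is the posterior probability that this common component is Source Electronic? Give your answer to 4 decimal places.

Apply Bayes' rule: the posterior for each component is proportional to its prior times its likelihood at x.
Since both observations come from the same component, the likelihood for component k is f_k(x₁)·f_k(x₂).
  p_Cosmic = [0.306334] × [0.45924] = 0.140681
  p_Electronic = [0.355546] × [0.49932] = 0.177531
  p_Thermal = [0.347649] × [0.306204] = 0.106451
Weight by the priors:
  π_Cosmic·p_Cosmic = 0.36 × 0.140681 = 0.0506451
  π_Electronic·p_Electronic = 0.34 × 0.177531 = 0.0603606
  π_Thermal·p_Thermal = 0.30 × 0.106451 = 0.0319354
Sum: 0.0506451 + 0.0603606 + 0.0319354 = 0.142941
P(Source Electronic | x₁, x₂) = 0.0603606 / 0.142941 ≈ 0.4223

0.4223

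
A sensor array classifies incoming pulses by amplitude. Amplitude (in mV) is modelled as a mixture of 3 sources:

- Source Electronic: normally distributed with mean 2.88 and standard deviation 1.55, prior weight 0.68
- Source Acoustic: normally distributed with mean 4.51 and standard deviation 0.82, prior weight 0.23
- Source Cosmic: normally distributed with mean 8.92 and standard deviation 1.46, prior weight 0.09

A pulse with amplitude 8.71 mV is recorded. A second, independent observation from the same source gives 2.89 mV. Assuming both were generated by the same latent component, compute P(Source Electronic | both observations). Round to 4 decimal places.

0.9663

Posterior ∝ prior × likelihood, so P(k | x) ∝ π_k f_k(x); normalise over all components.
Since both observations come from the same component, the likelihood for component k is f_k(x₁)·f_k(x₂).
  L_Electronic = [(1/(1.55·√(2π)))·exp(−(8.71−2.88)²/(2·1.55²)) = 0.257382·exp(-7.07365) = 0.000218037] × [0.257377] = 5.61176e-05
  L_Acoustic = [(1/(0.82·√(2π)))·exp(−(8.71−4.51)²/(2·0.82²)) = 0.486515·exp(-13.11719) = 9.78075e-07] × [0.0691135] = 6.75982e-08
  L_Cosmic = [(1/(1.46·√(2π)))·exp(−(8.71−8.92)²/(2·1.46²)) = 0.273248·exp(-0.01034) = 0.270436] × [5.40073e-05] = 1.46055e-05
Weight by the priors:
  π_Electronic·L_Electronic = 0.68 × 5.61176e-05 = 3.816e-05
  π_Acoustic·L_Acoustic = 0.23 × 6.75982e-08 = 1.55476e-08
  π_Cosmic·L_Cosmic = 0.09 × 1.46055e-05 = 1.3145e-06
Evidence: 3.816e-05 + 1.55476e-08 + 1.3145e-06 = 3.949e-05
So the posterior for Source Electronic is 3.816e-05 / 3.949e-05 ≈ 0.9663.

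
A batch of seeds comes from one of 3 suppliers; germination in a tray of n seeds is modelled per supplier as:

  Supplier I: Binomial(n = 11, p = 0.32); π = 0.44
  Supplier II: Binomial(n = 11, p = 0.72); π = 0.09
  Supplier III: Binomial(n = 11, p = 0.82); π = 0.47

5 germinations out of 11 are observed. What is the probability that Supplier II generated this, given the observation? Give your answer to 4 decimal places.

The responsibility of component k is π_k f_k(x) divided by Σ_j π_j f_j(x).
Evaluate each component's likelihood at the observed value:
  f_I = 0.153266
  f_II = 0.0430777
  f_III = 0.00582568
Weight by the priors:
  π_I·f_I = 0.44 × 0.153266 = 0.067437
  π_II·f_II = 0.09 × 0.0430777 = 0.00387699
  π_III·f_III = 0.47 × 0.00582568 = 0.00273807
Denominator: 0.067437 + 0.00387699 + 0.00273807 = 0.074052
So the posterior for Supplier II is 0.00387699 / 0.074052 ≈ 0.0524.

0.0524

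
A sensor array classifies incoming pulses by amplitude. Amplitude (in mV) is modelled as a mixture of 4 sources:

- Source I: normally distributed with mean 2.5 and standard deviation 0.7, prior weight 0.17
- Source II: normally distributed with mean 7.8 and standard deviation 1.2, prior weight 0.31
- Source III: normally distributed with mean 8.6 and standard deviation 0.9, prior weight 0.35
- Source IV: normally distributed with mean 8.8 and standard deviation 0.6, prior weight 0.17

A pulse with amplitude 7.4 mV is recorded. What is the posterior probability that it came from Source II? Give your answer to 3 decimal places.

The responsibility of component k is w_k f_k(x) divided by Σ_j w_j f_j(x).
Component likelihoods at x = 7.4 mV:
  f_I = 1.30496e-11
  f_II = 0.314486
  f_III = 0.182233
  f_IV = 0.0437031
Prior × likelihood for each component:
  w_I·f_I = 0.17 × 1.30496e-11 = 2.21843e-12
  w_II·f_II = 0.31 × 0.314486 = 0.0974907
  w_III·f_III = 0.35 × 0.182233 = 0.0637817
  w_IV·f_IV = 0.17 × 0.0437031 = 0.00742954
Marginal: 2.21843e-12 + 0.0974907 + 0.0637817 + 0.00742954 = 0.168702
P(Source II | data) = 0.0974907 / 0.168702 ≈ 0.578

0.578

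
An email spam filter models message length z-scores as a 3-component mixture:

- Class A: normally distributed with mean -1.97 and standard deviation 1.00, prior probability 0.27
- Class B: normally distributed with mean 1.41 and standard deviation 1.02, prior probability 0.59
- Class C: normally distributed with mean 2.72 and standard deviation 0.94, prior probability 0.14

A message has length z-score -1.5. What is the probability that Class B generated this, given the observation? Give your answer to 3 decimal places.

P(component k | x) = π_k·f_k(x) / marginal(x), where marginal(x) = Σ_j π_j·f_j(x).
Component likelihoods at x = -1.5:
  L_A = (1/(1.00·√(2π)))·exp(−(-1.5−-1.97)²/(2·1.00²)) = 0.398942·exp(-0.11045) = 0.357225
  L_B = (1/(1.02·√(2π)))·exp(−(-1.5−1.41)²/(2·1.02²)) = 0.391120·exp(-4.06964) = 0.00668173
  L_C = (1/(0.94·√(2π)))·exp(−(-1.5−2.72)²/(2·0.94²)) = 0.424407·exp(-10.07718) = 1.78368e-05
Prior × likelihood for each component:
  π_A·L_A = 0.27 × 0.357225 = 0.0964508
  π_B·L_B = 0.59 × 0.00668173 = 0.00394222
  π_C·L_C = 0.14 × 1.78368e-05 = 2.49715e-06
Evidence: 0.0964508 + 0.00394222 + 2.49715e-06 = 0.100396
P(Class B | the observation) ≈ 0.039

0.039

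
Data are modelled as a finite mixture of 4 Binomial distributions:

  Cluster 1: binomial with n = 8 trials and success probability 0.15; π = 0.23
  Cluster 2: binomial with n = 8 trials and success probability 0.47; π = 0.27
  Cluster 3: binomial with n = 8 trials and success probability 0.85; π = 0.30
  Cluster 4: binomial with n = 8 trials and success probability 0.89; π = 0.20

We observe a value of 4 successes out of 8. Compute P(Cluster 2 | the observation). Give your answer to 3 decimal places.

0.868

By Bayes' theorem, P(k | x) = P(Z=k) f_k(x) / Σ_j P(Z=j) f_j(x).
Component likelihoods at x = 4 successes out of 8:
  f_1 = C(8,4)·0.15^4·0.85^4 = 70·0.00050625·0.522006 = 0.0184986
  f_2 = C(8,4)·0.47^4·0.53^4 = 70·0.0487968·0.0789048 = 0.269521
  f_3 = C(8,4)·0.85^4·0.15^4 = 70·0.522006·0.00050625 = 0.0184986
  f_4 = C(8,4)·0.89^4·0.11^4 = 70·0.627422·0.00014641 = 0.00643026
Prior × likelihood for each component:
  P(Z=1)·f_1 = 0.23 × 0.0184986 = 0.00425468
  P(Z=2)·f_2 = 0.27 × 0.269521 = 0.0727707
  P(Z=3)·f_3 = 0.30 × 0.0184986 = 0.00554958
  P(Z=4)·f_4 = 0.20 × 0.00643026 = 0.00128605
Sum: 0.00425468 + 0.0727707 + 0.00554958 + 0.00128605 = 0.083861
P(Cluster 2 | 4 successes out of 8) ≈ 0.868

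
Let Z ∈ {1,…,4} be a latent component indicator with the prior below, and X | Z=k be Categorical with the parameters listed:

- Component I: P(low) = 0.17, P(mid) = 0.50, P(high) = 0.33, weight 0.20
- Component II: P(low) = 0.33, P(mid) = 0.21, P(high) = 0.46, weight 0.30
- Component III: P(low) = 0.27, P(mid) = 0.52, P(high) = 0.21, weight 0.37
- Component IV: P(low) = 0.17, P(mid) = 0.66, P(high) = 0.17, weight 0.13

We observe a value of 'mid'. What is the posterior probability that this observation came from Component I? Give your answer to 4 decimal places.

0.2267

The responsibility of component k is P(Z=k) f_k(x) divided by Σ_j P(Z=j) f_j(x).
Categorical probabilities:
  f_I = 0.5
  f_II = 0.21
  f_III = 0.52
  f_IV = 0.66
Unnormalised posteriors:
  P(Z=I)·f_I = 0.20 × 0.5 = 0.1
  P(Z=II)·f_II = 0.30 × 0.21 = 0.063
  P(Z=III)·f_III = 0.37 × 0.52 = 0.1924
  P(Z=IV)·f_IV = 0.13 × 0.66 = 0.0858
Normaliser: 0.1 + 0.063 + 0.1924 + 0.0858 = 0.4412
So the posterior for Component I is 0.1 / 0.4412 ≈ 0.2267.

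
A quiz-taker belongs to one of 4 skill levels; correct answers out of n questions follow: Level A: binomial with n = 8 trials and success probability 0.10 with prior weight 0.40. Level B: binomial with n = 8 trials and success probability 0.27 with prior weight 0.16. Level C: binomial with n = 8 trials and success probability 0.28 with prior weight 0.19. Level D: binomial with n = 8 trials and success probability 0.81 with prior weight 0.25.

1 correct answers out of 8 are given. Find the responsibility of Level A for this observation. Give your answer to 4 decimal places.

Posterior ∝ prior × likelihood, so P(k | x) ∝ P(Z=k) f_k(x); normalise over all components.
Component likelihoods at x = 1 correct answers out of 8:
  p_A = C(8,1)·0.10^1·0.90^7 = 8·0.1·0.478297 = 0.382638
  p_B = C(8,1)·0.27^1·0.73^7 = 8·0.27·0.110474 = 0.238624
  p_C = C(8,1)·0.28^1·0.72^7 = 8·0.28·0.100306 = 0.224686
  p_D = C(8,1)·0.81^1·0.19^7 = 8·0.81·8.93872e-06 = 5.79229e-05
Unnormalised posteriors:
  P(Z=A)·p_A = 0.40 × 0.382638 = 0.153055
  P(Z=B)·p_B = 0.16 × 0.238624 = 0.0381798
  P(Z=C)·p_C = 0.19 × 0.224686 = 0.0426903
  P(Z=D)·p_D = 0.25 × 5.79229e-05 = 1.44807e-05
Normaliser: 0.153055 + 0.0381798 + 0.0426903 + 1.44807e-05 = 0.23394
P(Level A | x) ≈ 0.6543

0.6543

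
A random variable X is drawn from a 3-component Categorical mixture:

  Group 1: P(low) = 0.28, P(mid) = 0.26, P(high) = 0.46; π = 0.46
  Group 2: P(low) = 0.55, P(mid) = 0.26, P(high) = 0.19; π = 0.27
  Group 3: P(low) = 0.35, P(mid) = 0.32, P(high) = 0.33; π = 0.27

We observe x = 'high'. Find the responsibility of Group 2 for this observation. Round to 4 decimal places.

0.1457

By Bayes' theorem, P(k | x) = P(Z=k) f_k(x) / Σ_j P(Z=j) f_j(x).
Categorical probabilities:
  p_1 = 0.46
  p_2 = 0.19
  p_3 = 0.33
Weight by the priors:
  P(Z=1)·p_1 = 0.46 × 0.46 = 0.2116
  P(Z=2)·p_2 = 0.27 × 0.19 = 0.0513
  P(Z=3)·p_3 = 0.27 × 0.33 = 0.0891
Marginal: 0.2116 + 0.0513 + 0.0891 = 0.352
P(Group 2 | 'high') ≈ 0.1457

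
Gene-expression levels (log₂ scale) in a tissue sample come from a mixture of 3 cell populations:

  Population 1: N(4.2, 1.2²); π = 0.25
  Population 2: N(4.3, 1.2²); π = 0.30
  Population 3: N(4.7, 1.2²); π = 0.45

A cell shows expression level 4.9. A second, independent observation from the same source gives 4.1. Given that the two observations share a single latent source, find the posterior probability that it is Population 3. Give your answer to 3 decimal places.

0.454

P(component k | x) = π_k·f_k(x) / marginal(x), where marginal(x) = Σ_j π_j·f_j(x).
Since both observations come from the same component, the likelihood for component k is f_k(x₁)·f_k(x₂).
  p_1 = [(1/(1.2·√(2π)))·exp(−(4.9−4.2)²/(2·1.2²)) = 0.332452·exp(-0.17014) = 0.280439] × [0.3313] = 0.0929093
  p_2 = [(1/(1.2·√(2π)))·exp(−(4.9−4.3)²/(2·1.2²)) = 0.332452·exp(-0.12500) = 0.293388] × [0.327866] = 0.096192
  p_3 = [(1/(1.2·√(2π)))·exp(−(4.9−4.7)²/(2·1.2²)) = 0.332452·exp(-0.01389) = 0.327866] × [0.293388] = 0.096192
Weight by the priors:
  π_1·p_1 = 0.25 × 0.0929093 = 0.0232273
  π_2·p_2 = 0.30 × 0.096192 = 0.0288576
  π_3·p_3 = 0.45 × 0.096192 = 0.0432864
Denominator: 0.0232273 + 0.0288576 + 0.0432864 = 0.0953713
Responsibility of Population 3: 0.0432864 / 0.0953713 ≈ 0.454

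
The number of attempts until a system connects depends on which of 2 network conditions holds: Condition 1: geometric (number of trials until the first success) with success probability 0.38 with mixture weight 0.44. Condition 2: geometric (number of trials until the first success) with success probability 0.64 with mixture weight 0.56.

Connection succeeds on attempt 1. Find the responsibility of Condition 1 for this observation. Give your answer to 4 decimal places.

0.3181

Posterior ∝ prior × likelihood, so P(k | x) ∝ π_k f_k(x); normalise over all components.
Component likelihoods at x = 1:
  p_1 = 0.38
  p_2 = 0.64
Multiply by the mixture weights:
  π_1·p_1 = 0.44 × 0.38 = 0.1672
  π_2·p_2 = 0.56 × 0.64 = 0.3584
Marginal: 0.1672 + 0.3584 = 0.5256
P(Condition 1 | x) ≈ 0.3181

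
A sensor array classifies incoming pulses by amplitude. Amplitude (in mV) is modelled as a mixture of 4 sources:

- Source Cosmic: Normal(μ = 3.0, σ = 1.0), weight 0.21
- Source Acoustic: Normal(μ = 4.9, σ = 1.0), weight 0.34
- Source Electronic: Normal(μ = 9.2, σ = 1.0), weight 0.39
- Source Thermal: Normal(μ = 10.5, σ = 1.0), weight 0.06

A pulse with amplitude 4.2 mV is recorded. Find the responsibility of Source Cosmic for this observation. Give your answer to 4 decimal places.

0.2775

The responsibility of component k is π_k f_k(x) divided by Σ_j π_j f_j(x).
Normal densities:
  p_Cosmic = 0.194186
  p_Acoustic = 0.312254
  p_Electronic = 1.48672e-06
  p_Thermal = 9.60143e-10
Unnormalised posteriors:
  π_Cosmic·p_Cosmic = 0.21 × 0.194186 = 0.0407791
  π_Acoustic·p_Acoustic = 0.34 × 0.312254 = 0.106166
  π_Electronic·p_Electronic = 0.39 × 1.48672e-06 = 5.79821e-07
  π_Thermal·p_Thermal = 0.06 × 9.60143e-10 = 5.76086e-11
Evidence: 0.0407791 + 0.106166 + 5.79821e-07 + 5.76086e-11 = 0.146946
So the posterior for Source Cosmic is 0.0407791 / 0.146946 ≈ 0.2775.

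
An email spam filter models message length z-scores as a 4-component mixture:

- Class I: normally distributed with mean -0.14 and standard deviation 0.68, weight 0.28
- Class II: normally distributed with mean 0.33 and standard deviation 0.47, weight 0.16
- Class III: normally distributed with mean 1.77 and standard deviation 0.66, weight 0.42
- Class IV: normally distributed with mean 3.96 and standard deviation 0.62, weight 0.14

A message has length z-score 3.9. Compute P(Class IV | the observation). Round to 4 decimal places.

The responsibility of component k is P(Z=k) f_k(x) divided by Σ_j P(Z=j) f_j(x).
Evaluate each component's likelihood at the observed value:
  L_I = (1/(0.68·√(2π)))·exp(−(3.9−-0.14)²/(2·0.68²)) = 0.586680·exp(-17.64879) = 1.26949e-08
  L_II = (1/(0.47·√(2π)))·exp(−(3.9−0.33)²/(2·0.47²)) = 0.848813·exp(-28.84767) = 2.51437e-13
  L_III = (1/(0.66·√(2π)))·exp(−(3.9−1.77)²/(2·0.66²)) = 0.604458·exp(-5.20764) = 0.00330914
  L_IV = (1/(0.62·√(2π)))·exp(−(3.9−3.96)²/(2·0.62²)) = 0.643455·exp(-0.00468) = 0.640449
Unnormalised posteriors:
  P(Z=I)·L_I = 0.28 × 1.26949e-08 = 3.55457e-09
  P(Z=II)·L_II = 0.16 × 2.51437e-13 = 4.02299e-14
  P(Z=III)·L_III = 0.42 × 0.00330914 = 0.00138984
  P(Z=IV)·L_IV = 0.14 × 0.640449 = 0.0896629
Denominator: 3.55457e-09 + 4.02299e-14 + 0.00138984 + 0.0896629 = 0.0910527
P(Class IV | 3.9) = 0.0896629 / 0.0910527 ≈ 0.9847

0.9847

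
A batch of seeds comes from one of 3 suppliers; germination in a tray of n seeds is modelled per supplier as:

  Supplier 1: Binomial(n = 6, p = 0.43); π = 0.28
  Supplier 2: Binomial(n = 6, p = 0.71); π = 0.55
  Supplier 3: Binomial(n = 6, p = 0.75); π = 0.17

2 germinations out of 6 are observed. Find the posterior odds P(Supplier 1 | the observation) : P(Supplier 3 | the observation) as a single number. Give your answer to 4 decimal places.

The posterior odds equal the prior odds times the likelihood ratio: (P(Z=i)/P(Z=j))·(f_i(x)/f_j(x)).
Component likelihoods at x = 2 germinations out of 6:
  p_1 = C(6,2)·0.43^2·0.57^4 = 15·0.1849·0.10556 = 0.292771
  p_2 = C(6,2)·0.71^2·0.29^4 = 15·0.5041·0.00707281 = 0.0534811
  p_3 = C(6,2)·0.75^2·0.25^4 = 15·0.5625·0.00390625 = 0.032959
0.0819758 / 0.00560303 ≈ 14.6306

14.6306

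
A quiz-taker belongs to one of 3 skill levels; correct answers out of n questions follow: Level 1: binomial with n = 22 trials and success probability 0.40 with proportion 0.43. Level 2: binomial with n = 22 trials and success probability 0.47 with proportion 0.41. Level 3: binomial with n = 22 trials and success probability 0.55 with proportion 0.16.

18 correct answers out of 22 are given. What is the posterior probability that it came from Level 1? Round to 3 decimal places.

0.021

P(component k | x) = π_k·f_k(x) / marginal(x), where marginal(x) = Σ_j π_j·f_j(x).
Evaluate each component's likelihood at the observed value:
  p_1 = C(22,18)·0.40^18·0.60^4 = 7315·6.87195e-08·0.1296 = 6.51477e-05
  p_2 = C(22,18)·0.47^18·0.53^4 = 7315·1.25245e-06·0.0789048 = 0.000722902
  p_3 = C(22,18)·0.55^18·0.45^4 = 7315·2.12094e-05·0.0410062 = 0.00636199
Prior × likelihood for each component:
  π_1·p_1 = 0.43 × 6.51477e-05 = 2.80135e-05
  π_2·p_2 = 0.41 × 0.000722902 = 0.00029639
  π_3·p_3 = 0.16 × 0.00636199 = 0.00101792
Denominator: 2.80135e-05 + 0.00029639 + 0.00101792 = 0.00134232
P(Level 1 | data) = 2.80135e-05 / 0.00134232 ≈ 0.021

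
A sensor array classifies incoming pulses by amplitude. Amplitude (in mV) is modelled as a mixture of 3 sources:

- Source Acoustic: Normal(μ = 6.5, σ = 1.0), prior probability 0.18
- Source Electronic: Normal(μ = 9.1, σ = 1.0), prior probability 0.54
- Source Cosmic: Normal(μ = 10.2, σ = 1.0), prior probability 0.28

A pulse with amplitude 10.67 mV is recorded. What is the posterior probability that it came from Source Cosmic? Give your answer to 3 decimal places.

0.614

Posterior ∝ prior × likelihood, so P(k | x) ∝ π_k f_k(x); normalise over all components.
Normal densities:
  L_Acoustic = (1/(1.0·√(2π)))·exp(−(10.67−6.5)²/(2·1.0²)) = 0.398942·exp(-8.69445) = 6.6828e-05
  L_Electronic = (1/(1.0·√(2π)))·exp(−(10.67−9.1)²/(2·1.0²)) = 0.398942·exp(-1.23245) = 0.116323
  L_Cosmic = (1/(1.0·√(2π)))·exp(−(10.67−10.2)²/(2·1.0²)) = 0.398942·exp(-0.11045) = 0.357225
Prior × likelihood for each component:
  π_Acoustic·L_Acoustic = 0.18 × 6.6828e-05 = 1.2029e-05
  π_Electronic·L_Electronic = 0.54 × 0.116323 = 0.0628142
  π_Cosmic·L_Cosmic = 0.28 × 0.357225 = 0.100023
Sum: 1.2029e-05 + 0.0628142 + 0.100023 = 0.162849
Responsibility of Source Cosmic: 0.100023 / 0.162849 ≈ 0.614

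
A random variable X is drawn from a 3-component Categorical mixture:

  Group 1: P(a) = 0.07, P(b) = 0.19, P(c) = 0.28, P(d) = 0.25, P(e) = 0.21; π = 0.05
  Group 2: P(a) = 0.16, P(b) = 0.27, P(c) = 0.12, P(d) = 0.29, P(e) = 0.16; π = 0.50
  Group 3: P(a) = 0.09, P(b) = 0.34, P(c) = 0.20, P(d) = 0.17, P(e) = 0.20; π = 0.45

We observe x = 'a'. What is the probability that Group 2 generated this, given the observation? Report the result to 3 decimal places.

By Bayes' theorem, P(k | x) = P(Z=k) f_k(x) / Σ_j P(Z=j) f_j(x).
Evaluate each component's likelihood at the observed value:
  f_1 = 0.07
  f_2 = 0.16
  f_3 = 0.09
Multiply by the mixture weights:
  P(Z=1)·f_1 = 0.05 × 0.07 = 0.0035
  P(Z=2)·f_2 = 0.50 × 0.16 = 0.08
  P(Z=3)·f_3 = 0.45 × 0.09 = 0.0405
Normaliser: 0.0035 + 0.08 + 0.0405 = 0.124
P(Group 2 | 'a') ≈ 0.645

0.645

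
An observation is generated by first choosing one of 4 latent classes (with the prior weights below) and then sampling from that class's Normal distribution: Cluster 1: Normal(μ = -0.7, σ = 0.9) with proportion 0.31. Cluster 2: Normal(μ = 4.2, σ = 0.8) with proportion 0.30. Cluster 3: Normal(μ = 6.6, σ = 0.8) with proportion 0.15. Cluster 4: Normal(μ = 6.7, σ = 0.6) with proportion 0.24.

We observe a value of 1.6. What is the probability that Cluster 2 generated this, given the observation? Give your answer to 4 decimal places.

0.1267

By Bayes' theorem, P(k | x) = π_k f_k(x) / Σ_j π_j f_j(x).
Evaluate each component's likelihood at the observed value:
  p_1 = 0.0169242
  p_2 = 0.00253631
  p_3 = 1.6425e-09
  p_4 = 1.36104e-16
Weight by the priors:
  π_1·p_1 = 0.31 × 0.0169242 = 0.00524651
  π_2·p_2 = 0.30 × 0.00253631 = 0.000760893
  π_3·p_3 = 0.15 × 1.6425e-09 = 2.46375e-10
  π_4·p_4 = 0.24 × 1.36104e-16 = 3.26649e-17
Marginal: 0.00524651 + 0.000760893 + 2.46375e-10 + 3.26649e-17 = 0.0060074
Responsibility of Cluster 2: 0.000760893 / 0.0060074 ≈ 0.1267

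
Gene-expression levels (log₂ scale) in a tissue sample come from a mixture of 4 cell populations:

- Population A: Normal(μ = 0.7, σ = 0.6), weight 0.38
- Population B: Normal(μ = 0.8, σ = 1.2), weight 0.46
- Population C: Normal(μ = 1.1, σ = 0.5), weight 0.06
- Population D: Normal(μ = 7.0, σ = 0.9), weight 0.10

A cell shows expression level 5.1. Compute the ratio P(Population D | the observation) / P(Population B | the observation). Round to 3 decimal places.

The posterior odds equal the prior odds times the likelihood ratio: (P(Z=i)/P(Z=j))·(f_i(x)/f_j(x)).
Component likelihoods at x = 5.1:
  f_A = (1/(0.6·√(2π)))·exp(−(5.1−0.7)²/(2·0.6²)) = 0.664904·exp(-26.88889) = 1.39657e-12
  f_B = (1/(1.2·√(2π)))·exp(−(5.1−0.8)²/(2·1.2²)) = 0.332452·exp(-6.42014) = 0.000541375
  f_C = (1/(0.5·√(2π)))·exp(−(5.1−1.1)²/(2·0.5²)) = 0.797885·exp(-32.00000) = 1.01045e-14
  f_D = (1/(0.9·√(2π)))·exp(−(5.1−7.0)²/(2·0.9²)) = 0.443269·exp(-2.22840) = 0.0477406
0.00477406 / 0.000249032 ≈ 19.170

19.170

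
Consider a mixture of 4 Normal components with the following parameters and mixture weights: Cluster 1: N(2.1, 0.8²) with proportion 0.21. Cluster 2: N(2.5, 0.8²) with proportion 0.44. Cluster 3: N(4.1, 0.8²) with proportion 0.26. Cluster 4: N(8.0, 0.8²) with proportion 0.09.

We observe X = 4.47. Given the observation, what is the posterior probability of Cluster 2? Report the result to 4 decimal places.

Apply Bayes' rule: the posterior for each component is proportional to its prior times its likelihood at x.
Evaluate each component's likelihood at the observed value:
  L_1 = (1/(0.8·√(2π)))·exp(−(4.47−2.1)²/(2·0.8²)) = 0.498678·exp(-4.38820) = 0.00619509
  L_2 = (1/(0.8·√(2π)))·exp(−(4.47−2.5)²/(2·0.8²)) = 0.498678·exp(-3.03195) = 0.0240469
  L_3 = (1/(0.8·√(2π)))·exp(−(4.47−4.1)²/(2·0.8²)) = 0.498678·exp(-0.10695) = 0.448096
  L_4 = (1/(0.8·√(2π)))·exp(−(4.47−8.0)²/(2·0.8²)) = 0.498678·exp(-9.73508) = 2.95073e-05
Prior × likelihood for each component:
  π_1·L_1 = 0.21 × 0.00619509 = 0.00130097
  π_2·L_2 = 0.44 × 0.0240469 = 0.0105806
  π_3·L_3 = 0.26 × 0.448096 = 0.116505
  π_4·L_4 = 0.09 × 2.95073e-05 = 2.65566e-06
Sum: 0.00130097 + 0.0105806 + 0.116505 + 2.65566e-06 = 0.128389
P(Cluster 2 | data) = 0.0105806 / 0.128389 ≈ 0.0824

0.0824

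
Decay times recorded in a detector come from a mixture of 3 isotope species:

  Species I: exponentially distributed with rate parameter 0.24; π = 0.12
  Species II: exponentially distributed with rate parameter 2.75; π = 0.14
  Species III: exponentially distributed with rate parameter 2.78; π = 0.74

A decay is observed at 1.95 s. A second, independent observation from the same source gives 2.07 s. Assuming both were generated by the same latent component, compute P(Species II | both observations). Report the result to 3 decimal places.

0.006

P(component k | x) = π_k·f_k(x) / marginal(x), where marginal(x) = Σ_j π_j·f_j(x).
Since both observations come from the same component, the likelihood for component k is f_k(x₁)·f_k(x₂).
  f_I = [0.24·e^(−0.24·1.95) = 0.24·e^(−0.4680) = 0.150301] × [0.146034] = 0.021949
  f_II = [2.75·e^(−2.75·1.95) = 2.75·e^(−5.3625) = 0.0128952] × [0.00927067] = 0.000119547
  f_III = [2.78·e^(−2.78·1.95) = 2.78·e^(−5.4210) = 0.0122952] × [0.00880752] = 0.00010829
Prior × likelihood for each component:
  π_I·f_I = 0.12 × 0.021949 = 0.00263388
  π_II·f_II = 0.14 × 0.000119547 = 1.67366e-05
  π_III·f_III = 0.74 × 0.00010829 = 8.01346e-05
Marginal: 0.00263388 + 1.67366e-05 + 8.01346e-05 = 0.00273075
So the posterior for Species II is 1.67366e-05 / 0.00273075 ≈ 0.006.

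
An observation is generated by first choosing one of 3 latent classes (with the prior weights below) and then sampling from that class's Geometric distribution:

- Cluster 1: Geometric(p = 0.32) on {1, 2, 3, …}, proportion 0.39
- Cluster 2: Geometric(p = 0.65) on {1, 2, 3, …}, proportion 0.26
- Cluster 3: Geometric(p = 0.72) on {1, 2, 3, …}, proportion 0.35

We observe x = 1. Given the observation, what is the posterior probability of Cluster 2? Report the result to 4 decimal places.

0.3096

P(component k | x) = w_k·f_k(x) / marginal(x), where marginal(x) = Σ_j w_j·f_j(x).
Component likelihoods at x = 1:
  f_1 = 0.32·(1−0.32)^0 = 0.32·1 = 0.32
  f_2 = 0.65·(1−0.65)^0 = 0.65·1 = 0.65
  f_3 = 0.72·(1−0.72)^0 = 0.72·1 = 0.72
Multiply by the mixture weights:
  w_1·f_1 = 0.39 × 0.32 = 0.1248
  w_2·f_2 = 0.26 × 0.65 = 0.169
  w_3·f_3 = 0.35 × 0.72 = 0.252
Evidence: 0.1248 + 0.169 + 0.252 = 0.5458
P(Cluster 2 | x) = 0.169 / 0.5458 ≈ 0.3096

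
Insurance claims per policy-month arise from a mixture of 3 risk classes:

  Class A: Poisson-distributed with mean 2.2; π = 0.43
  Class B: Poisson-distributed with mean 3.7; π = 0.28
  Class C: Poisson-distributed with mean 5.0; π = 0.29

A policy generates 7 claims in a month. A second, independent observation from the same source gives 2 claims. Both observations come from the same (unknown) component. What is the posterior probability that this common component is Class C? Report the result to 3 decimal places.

By Bayes' theorem, P(k | x) = P(Z=k) f_k(x) / Σ_j P(Z=j) f_j(x).
Since both observations come from the same component, the likelihood for component k is f_k(x₁)·f_k(x₂).
  f_A = [e^(−2.2)·2.2^7/7! = 0.00548378] × [0.268144] = 0.00147044
  f_B = [e^(−3.7)·3.7^7/7! = 0.0465685] × [0.169233] = 0.0078809
  f_C = [e^(−5.0)·5.0^7/7! = 0.104445] × [0.0842243] = 0.0087968
Unnormalised posteriors:
  P(Z=A)·f_A = 0.43 × 0.00147044 = 0.00063229
  P(Z=B)·f_B = 0.28 × 0.0078809 = 0.00220665
  P(Z=C)·f_C = 0.29 × 0.0087968 = 0.00255107
Denominator: 0.00063229 + 0.00220665 + 0.00255107 = 0.00539001
P(Class C | data) ≈ 0.473

0.473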